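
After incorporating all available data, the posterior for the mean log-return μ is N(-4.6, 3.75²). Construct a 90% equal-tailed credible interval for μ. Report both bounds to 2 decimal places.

The posterior is symmetric, so the 90% equal-tailed interval is μ = -4.6 ± z·3.75 with z = 1.645.
Half-width: 1.645 × 3.75 = 6.17.
-4.6 − 6.17 = -10.77; -4.6 + 6.17 = 1.57.

[-10.77, 1.57]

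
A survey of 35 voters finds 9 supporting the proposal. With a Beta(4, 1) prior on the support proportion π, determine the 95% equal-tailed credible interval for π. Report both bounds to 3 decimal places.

[0.191, 0.476]

Posterior: Beta(4+9, 1+26) = Beta(13, 27).
Equal-tailed 95% interval: the 0.025 and 0.975 quantiles of Beta(13, 27).
Posterior mean ≈ 0.325, SD ≈ 0.073; a Normal approximation gives roughly [0.182, 0.468].
Exact: F⁻¹(0.025) = 0.191; F⁻¹(0.975) = 0.476.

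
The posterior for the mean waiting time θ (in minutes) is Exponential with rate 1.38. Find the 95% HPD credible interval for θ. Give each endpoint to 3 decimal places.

[0.000, 2.171]

The exponential density is strictly decreasing on [0, ∞), so the HPD interval is anchored at 0: [0, q] with P(θ ≤ q) = 0.95.
q = −ln(1 − 0.95) / 1.38 = 2.9957 / 1.38 = 2.171.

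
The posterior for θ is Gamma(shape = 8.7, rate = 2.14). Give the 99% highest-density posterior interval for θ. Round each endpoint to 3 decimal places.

[1.185, 8.102]

The posterior is unimodal and skewed, so the HPD interval has equal density at both endpoints and is the shortest 99% interval.
Solving f(1.185) = f(8.102) with F(8.102) − F(1.185) = 0.99 gives [1.185, 8.102].
For comparison, the equal-tailed interval is [1.384, 8.480]; the HPD is narrower and shifted toward the mode.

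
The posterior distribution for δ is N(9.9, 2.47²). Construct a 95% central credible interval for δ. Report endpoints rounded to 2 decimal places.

[5.06, 14.74]

The posterior is symmetric, so the 95% equal-tailed interval is δ = 9.9 ± z·2.47 with z = 1.960.
Half-width: 1.960 × 2.47 = 4.84.
9.9 − 4.84 = 5.06; 9.9 + 4.84 = 14.74.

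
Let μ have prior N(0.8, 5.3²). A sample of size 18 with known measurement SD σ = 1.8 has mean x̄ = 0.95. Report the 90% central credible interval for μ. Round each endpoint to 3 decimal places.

Posterior precision = 1/5.3² + 18/1.8² = 0.0356 + 5.5556 = 5.5912, so posterior SD = 0.4229.
Posterior mean = (0.8/5.3² + 18·0.95/1.8²) / 5.5912 = 0.9490.
Interval: 0.9490 ± 1.645 × 0.4229 → [0.253, 1.645].

[0.253, 1.645]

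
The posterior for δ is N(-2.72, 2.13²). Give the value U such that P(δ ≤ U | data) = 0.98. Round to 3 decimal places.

1.654

Need U with P(δ ≤ U) = 0.98: U = -2.72 + z_{0.02}·2.13.
z = 2.054; U = -2.72 + 2.054 × 2.13 = 1.654.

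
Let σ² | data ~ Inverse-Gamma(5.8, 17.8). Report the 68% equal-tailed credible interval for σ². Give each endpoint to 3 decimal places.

[2.191, 5.127]

Inverse-Gamma(5.8, 17.8) quantiles: F⁻¹(0.16) and F⁻¹(0.84).
Equivalently, 1/σ² ~ Gamma(5.8, rate = 17.8); invert its 0.84 and 0.16 quantiles.
Posterior mean ≈ 3.708, SD ≈ 1.902; a Normal approximation gives roughly [1.817, 5.600].
Exact: lower = 2.191; upper = 5.127.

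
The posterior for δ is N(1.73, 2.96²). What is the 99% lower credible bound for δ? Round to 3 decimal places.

Need L with P(δ ≥ L) = 0.99: L = 1.73 − z_{0.01}·2.96.
z = 2.326; L = 1.73 − 2.326 × 2.96 = -5.156.

-5.156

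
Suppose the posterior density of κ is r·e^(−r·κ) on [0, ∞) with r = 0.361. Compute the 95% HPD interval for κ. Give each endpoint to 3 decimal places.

[0.000, 8.298]

The exponential density is strictly decreasing on [0, ∞), so the HPD interval is anchored at 0: [0, q] with P(κ ≤ q) = 0.95.
q = −ln(1 − 0.95) / 0.361 = 2.9957 / 0.361 = 8.298.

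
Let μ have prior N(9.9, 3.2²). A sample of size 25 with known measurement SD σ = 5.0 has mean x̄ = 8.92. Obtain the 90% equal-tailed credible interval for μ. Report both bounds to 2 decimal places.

Posterior precision = 1/3.2² + 25/5.0² = 0.0977 + 1.0000 = 1.0977, so posterior SD = 0.9545.
Posterior mean = (9.9/3.2² + 25·8.92/5.0²) / 1.0977 = 9.0072.
Interval: 9.0072 ± 1.645 × 0.9545 → [7.44, 10.58].

[7.44, 10.58]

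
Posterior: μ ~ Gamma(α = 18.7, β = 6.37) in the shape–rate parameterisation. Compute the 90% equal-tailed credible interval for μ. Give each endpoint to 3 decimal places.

[1.915, 4.134]

Posterior: Gamma(shape 18.7, rate 6.37).
Equal-tailed 90% interval: Gamma(18.7, 6.37) quantiles at 0.05 and 0.95.
Posterior mean ≈ 2.936, SD ≈ 0.679; a Normal approximation gives roughly [1.819, 4.052].
Exact: lower = 1.915; upper = 4.134.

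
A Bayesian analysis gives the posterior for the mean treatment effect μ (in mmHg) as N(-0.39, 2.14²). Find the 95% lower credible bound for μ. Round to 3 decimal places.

Need L with P(μ ≥ L) = 0.95: L = -0.39 − z_{0.05}·2.14.
z = 1.645; L = -0.39 − 1.645 × 2.14 = -3.910.

-3.910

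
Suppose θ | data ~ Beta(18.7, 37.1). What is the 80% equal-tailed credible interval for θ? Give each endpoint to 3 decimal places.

[0.256, 0.417]

Posterior: Beta(18.7, 37.1).
Equal-tailed 80% interval: the 0.1 and 0.9 quantiles of Beta(18.7, 37.1).
Posterior mean ≈ 0.335, SD ≈ 0.063; a Normal approximation gives roughly [0.255, 0.415].
Exact: F⁻¹(0.1) = 0.256; F⁻¹(0.9) = 0.417.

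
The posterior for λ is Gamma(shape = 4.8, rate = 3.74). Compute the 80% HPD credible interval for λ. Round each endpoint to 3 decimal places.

[0.477, 1.859]

The posterior is unimodal and skewed, so the HPD interval has equal density at both endpoints and is the shortest 80% interval.
Solving f(0.477) = f(1.859) with F(1.859) − F(0.477) = 0.80 gives [0.477, 1.859].
For comparison, the equal-tailed interval is [0.613, 2.068]; the HPD is narrower and shifted toward the mode.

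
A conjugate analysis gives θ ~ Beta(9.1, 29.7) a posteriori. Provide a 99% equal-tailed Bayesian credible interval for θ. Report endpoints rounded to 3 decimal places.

[0.091, 0.429]

Posterior: Beta(9.1, 29.7).
Equal-tailed 99% interval: the 0.005 and 0.995 quantiles of Beta(9.1, 29.7).
Posterior mean ≈ 0.235, SD ≈ 0.067; a Normal approximation gives roughly [0.062, 0.408].
Exact: F⁻¹(0.005) = 0.091; F⁻¹(0.995) = 0.429.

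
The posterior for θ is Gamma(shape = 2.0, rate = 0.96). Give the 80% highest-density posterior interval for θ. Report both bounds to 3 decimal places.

The posterior is unimodal and skewed, so the HPD interval has equal density at both endpoints and is the shortest 80% interval.
Solving f(0.174) = f(3.209) with F(3.209) − F(0.174) = 0.80 gives [0.174, 3.209].
For comparison, the equal-tailed interval is [0.554, 4.052]; the HPD is narrower and shifted toward the mode.

[0.174, 3.209]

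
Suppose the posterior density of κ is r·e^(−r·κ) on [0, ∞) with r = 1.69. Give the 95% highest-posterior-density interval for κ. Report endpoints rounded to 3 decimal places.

[0.000, 1.773]

The exponential density is strictly decreasing on [0, ∞), so the HPD interval is anchored at 0: [0, q] with P(κ ≤ q) = 0.95.
q = −ln(1 − 0.95) / 1.69 = 2.9957 / 1.69 = 1.773.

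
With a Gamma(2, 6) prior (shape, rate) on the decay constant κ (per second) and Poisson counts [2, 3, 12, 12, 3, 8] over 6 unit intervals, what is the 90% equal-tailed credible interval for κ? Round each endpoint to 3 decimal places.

[2.662, 4.433]

Posterior: Gamma(2+40, 6+6) = Gamma(42, 12) (shape, rate).
Equal-tailed 90% interval: Gamma(42, 12) quantiles at 0.05 and 0.95.
Posterior mean ≈ 3.500, SD ≈ 0.540; a Normal approximation gives roughly [2.612, 4.388].
Exact: lower = 2.662; upper = 4.433.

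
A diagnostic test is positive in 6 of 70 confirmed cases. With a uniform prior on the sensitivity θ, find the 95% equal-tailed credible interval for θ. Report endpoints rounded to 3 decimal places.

[0.041, 0.175]

Posterior: Beta(1+6, 1+64) = Beta(7, 65).
Equal-tailed 95% interval: the 0.025 and 0.975 quantiles of Beta(7, 65).
Posterior mean ≈ 0.097, SD ≈ 0.035; a Normal approximation gives roughly [0.029, 0.165].
Exact: F⁻¹(0.025) = 0.041; F⁻¹(0.975) = 0.175.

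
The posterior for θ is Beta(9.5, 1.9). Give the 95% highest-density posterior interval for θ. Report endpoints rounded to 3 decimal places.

[0.628, 0.995]

The posterior is unimodal and skewed, so the HPD interval has equal density at both endpoints and is the shortest 95% interval.
Solving f(0.628) = f(0.995) with F(0.995) − F(0.628) = 0.95 gives [0.628, 0.995].
For comparison, the equal-tailed interval is [0.580, 0.979]; the HPD is narrower and shifted toward the mode.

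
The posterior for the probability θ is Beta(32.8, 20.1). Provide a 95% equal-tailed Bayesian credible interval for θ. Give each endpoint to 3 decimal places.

[0.487, 0.745]

Posterior: Beta(32.8, 20.1).
Equal-tailed 95% interval: the 0.025 and 0.975 quantiles of Beta(32.8, 20.1).
Posterior mean ≈ 0.620, SD ≈ 0.066; a Normal approximation gives roughly [0.490, 0.750].
Exact: F⁻¹(0.025) = 0.487; F⁻¹(0.975) = 0.745.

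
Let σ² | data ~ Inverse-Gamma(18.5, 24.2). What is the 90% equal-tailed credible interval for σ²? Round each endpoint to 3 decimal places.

Inverse-Gamma(18.5, 24.2) quantiles: F⁻¹(0.05) and F⁻¹(0.95).
Equivalently, 1/σ² ~ Gamma(18.5, rate = 24.2); invert its 0.95 and 0.05 quantiles.
Posterior mean ≈ 1.383, SD ≈ 0.340; a Normal approximation gives roughly [0.823, 1.943].
Exact: lower = 0.927; upper = 2.010.

[0.927, 2.010]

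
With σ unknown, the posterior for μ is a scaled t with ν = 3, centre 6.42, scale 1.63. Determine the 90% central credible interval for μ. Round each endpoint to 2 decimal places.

The t_3 distribution is symmetric; the 90% interval is 6.42 ± t·1.63 with t_{0.95,3} = 2.353.
Half-width: 2.353 × 1.63 = 3.84.
6.42 − 3.84 = 2.58; 6.42 + 3.84 = 10.26.

[2.58, 10.26]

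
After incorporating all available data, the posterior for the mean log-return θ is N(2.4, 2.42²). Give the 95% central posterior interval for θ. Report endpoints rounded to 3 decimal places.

The posterior is symmetric, so the 95% equal-tailed interval is θ = 2.4 ± z·2.42 with z = 1.960.
Half-width: 1.960 × 2.42 = 4.743.
2.4 − 4.743 = -2.343; 2.4 + 4.743 = 7.143.

[-2.343, 7.143]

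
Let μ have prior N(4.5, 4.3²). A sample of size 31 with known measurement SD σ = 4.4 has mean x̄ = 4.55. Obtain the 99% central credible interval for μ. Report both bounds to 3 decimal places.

[2.546, 6.550]

Posterior precision = 1/4.3² + 31/4.4² = 0.0541 + 1.6012 = 1.6553, so posterior SD = 0.7772.
Posterior mean = (4.5/4.3² + 31·4.55/4.4²) / 1.6553 = 4.5484.
Interval: 4.5484 ± 2.576 × 0.7772 → [2.546, 6.550].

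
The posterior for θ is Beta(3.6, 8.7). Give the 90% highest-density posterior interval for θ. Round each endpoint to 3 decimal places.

[0.088, 0.489]

The posterior is unimodal and skewed, so the HPD interval has equal density at both endpoints and is the shortest 90% interval.
Solving f(0.088) = f(0.489) with F(0.489) − F(0.088) = 0.90 gives [0.088, 0.489].
For comparison, the equal-tailed interval is [0.108, 0.517]; the HPD is narrower and shifted toward the mode.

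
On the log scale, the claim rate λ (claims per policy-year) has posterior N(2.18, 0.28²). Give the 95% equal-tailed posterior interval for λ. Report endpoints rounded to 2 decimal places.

[5.11, 15.31]

On the log scale the 95% interval is 2.18 ± 1.960 × 0.28 = [1.6312, 2.7288].
Exponentiate: [e^1.6312, e^2.7288] = [5.11, 15.31].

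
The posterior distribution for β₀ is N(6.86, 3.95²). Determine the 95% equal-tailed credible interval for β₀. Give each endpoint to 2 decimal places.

[-0.88, 14.60]

The posterior is symmetric, so the 95% equal-tailed interval is β₀ = 6.86 ± z·3.95 with z = 1.960.
Half-width: 1.960 × 3.95 = 7.74.
6.86 − 7.74 = -0.88; 6.86 + 7.74 = 14.60.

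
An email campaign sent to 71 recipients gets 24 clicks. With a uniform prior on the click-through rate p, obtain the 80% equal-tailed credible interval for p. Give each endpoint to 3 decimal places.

[0.272, 0.414]

Posterior: Beta(1+24, 1+47) = Beta(25, 48).
Equal-tailed 80% interval: the 0.1 and 0.9 quantiles of Beta(25, 48).
Posterior mean ≈ 0.342, SD ≈ 0.055; a Normal approximation gives roughly [0.272, 0.413].
Exact: F⁻¹(0.1) = 0.272; F⁻¹(0.9) = 0.414.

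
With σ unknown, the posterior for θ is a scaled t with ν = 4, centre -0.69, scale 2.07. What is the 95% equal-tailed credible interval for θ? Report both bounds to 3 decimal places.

[-6.437, 5.057]

The t_4 distribution is symmetric; the 95% interval is -0.69 ± t·2.07 with t_{0.975,4} = 2.776.
Half-width: 2.776 × 2.07 = 5.747.
-0.69 − 5.747 = -6.437; -0.69 + 5.747 = 5.057.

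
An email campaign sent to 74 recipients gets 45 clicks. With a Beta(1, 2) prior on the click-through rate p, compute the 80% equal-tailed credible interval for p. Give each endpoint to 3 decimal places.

[0.525, 0.668]

Posterior: Beta(1+45, 2+29) = Beta(46, 31).
Equal-tailed 80% interval: the 0.1 and 0.9 quantiles of Beta(46, 31).
Posterior mean ≈ 0.597, SD ≈ 0.056; a Normal approximation gives roughly [0.526, 0.669].
Exact: F⁻¹(0.1) = 0.525; F⁻¹(0.9) = 0.668.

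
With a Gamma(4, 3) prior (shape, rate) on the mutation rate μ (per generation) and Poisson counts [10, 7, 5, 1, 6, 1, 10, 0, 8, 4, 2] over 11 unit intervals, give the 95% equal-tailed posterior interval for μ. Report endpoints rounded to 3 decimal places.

Posterior: Gamma(4+54, 3+11) = Gamma(58, 14) (shape, rate).
Equal-tailed 95% interval: Gamma(58, 14) quantiles at 0.025 and 0.975.
Posterior mean ≈ 4.143, SD ≈ 0.544; a Normal approximation gives roughly [3.077, 5.209].
Exact: lower = 3.146; upper = 5.275.

[3.146, 5.275]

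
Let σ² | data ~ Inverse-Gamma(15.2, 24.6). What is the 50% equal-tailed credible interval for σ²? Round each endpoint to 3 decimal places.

Inverse-Gamma(15.2, 24.6) quantiles: F⁻¹(0.25) and F⁻¹(0.75).
Equivalently, 1/σ² ~ Gamma(15.2, rate = 24.6); invert its 0.75 and 0.25 quantiles.
Posterior mean ≈ 1.732, SD ≈ 0.477; a Normal approximation gives roughly [1.411, 2.054].
Exact: lower = 1.396; upper = 1.980.

[1.396, 1.980]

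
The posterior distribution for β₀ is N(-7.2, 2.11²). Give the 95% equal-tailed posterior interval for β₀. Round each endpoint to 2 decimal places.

The posterior is symmetric, so the 95% equal-tailed interval is β₀ = -7.2 ± z·2.11 with z = 1.960.
Half-width: 1.960 × 2.11 = 4.14.
-7.2 − 4.14 = -11.34; -7.2 + 4.14 = -3.06.

[-11.34, -3.06]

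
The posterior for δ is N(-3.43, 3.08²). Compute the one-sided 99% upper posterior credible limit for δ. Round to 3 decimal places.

3.735

Need U with P(δ ≤ U) = 0.99: U = -3.43 + z_{0.01}·3.08.
z = 2.326; U = -3.43 + 2.326 × 3.08 = 3.735.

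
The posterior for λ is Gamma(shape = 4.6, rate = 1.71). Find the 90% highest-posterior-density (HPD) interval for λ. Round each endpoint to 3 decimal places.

[0.745, 4.560]

The posterior is unimodal and skewed, so the HPD interval has equal density at both endpoints and is the shortest 90% interval.
Solving f(0.745) = f(4.560) with F(4.560) − F(0.745) = 0.90 gives [0.745, 4.560].
For comparison, the equal-tailed interval is [1.008, 5.029]; the HPD is narrower and shifted toward the mode.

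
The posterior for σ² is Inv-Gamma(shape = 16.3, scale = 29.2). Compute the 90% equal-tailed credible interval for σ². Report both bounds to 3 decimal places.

Inverse-Gamma(16.3, 29.2) quantiles: F⁻¹(0.05) and F⁻¹(0.95).
Equivalently, 1/σ² ~ Gamma(16.3, rate = 29.2); invert its 0.95 and 0.05 quantiles.
Posterior mean ≈ 1.908, SD ≈ 0.505; a Normal approximation gives roughly [1.078, 2.739].
Exact: lower = 1.245; upper = 2.842.

[1.245, 2.842]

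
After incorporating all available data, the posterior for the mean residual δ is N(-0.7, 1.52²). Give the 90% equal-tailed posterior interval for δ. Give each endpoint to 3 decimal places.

[-3.200, 1.800]

The posterior is symmetric, so the 90% equal-tailed interval is δ = -0.7 ± z·1.52 with z = 1.645.
Half-width: 1.645 × 1.52 = 2.500.
-0.7 − 2.500 = -3.200; -0.7 + 2.500 = 1.800.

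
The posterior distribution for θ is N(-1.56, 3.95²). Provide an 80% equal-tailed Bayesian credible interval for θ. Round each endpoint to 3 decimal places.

The posterior is symmetric, so the 80% equal-tailed interval is θ = -1.56 ± z·3.95 with z = 1.282.
Half-width: 1.282 × 3.95 = 5.062.
-1.56 − 5.062 = -6.622; -1.56 + 5.062 = 3.502.

[-6.622, 3.502]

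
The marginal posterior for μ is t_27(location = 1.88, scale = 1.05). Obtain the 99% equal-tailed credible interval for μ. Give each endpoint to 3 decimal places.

The t_27 distribution is symmetric; the 99% interval is 1.88 ± t·1.05 with t_{0.995,27} = 2.771.
Half-width: 2.771 × 1.05 = 2.909.
1.88 − 2.909 = -1.029; 1.88 + 2.909 = 4.789.

[-1.029, 4.789]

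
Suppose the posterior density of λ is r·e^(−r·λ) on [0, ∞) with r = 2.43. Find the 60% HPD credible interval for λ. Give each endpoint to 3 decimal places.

The exponential density is strictly decreasing on [0, ∞), so the HPD interval is anchored at 0: [0, q] with P(λ ≤ q) = 0.60.
q = −ln(1 − 0.60) / 2.43 = 0.9163 / 2.43 = 0.377.

[0.000, 0.377]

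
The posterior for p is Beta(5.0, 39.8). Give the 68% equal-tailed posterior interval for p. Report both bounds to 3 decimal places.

[0.066, 0.157]

Posterior: Beta(5.0, 39.8).
Equal-tailed 68% interval: the 0.16 and 0.84 quantiles of Beta(5.0, 39.8).
Posterior mean ≈ 0.112, SD ≈ 0.047; a Normal approximation gives roughly [0.065, 0.158].
Exact: F⁻¹(0.16) = 0.066; F⁻¹(0.84) = 0.157.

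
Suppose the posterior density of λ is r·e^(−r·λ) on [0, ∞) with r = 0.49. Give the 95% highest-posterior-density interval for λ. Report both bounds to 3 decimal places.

The exponential density is strictly decreasing on [0, ∞), so the HPD interval is anchored at 0: [0, q] with P(λ ≤ q) = 0.95.
q = −ln(1 − 0.95) / 0.49 = 2.9957 / 0.49 = 6.114.

[0.000, 6.114]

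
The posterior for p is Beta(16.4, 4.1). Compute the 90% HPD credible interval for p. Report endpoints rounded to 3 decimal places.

[0.667, 0.939]

The posterior is unimodal and skewed, so the HPD interval has equal density at both endpoints and is the shortest 90% interval.
Solving f(0.667) = f(0.939) with F(0.939) − F(0.667) = 0.90 gives [0.667, 0.939].
For comparison, the equal-tailed interval is [0.643, 0.924]; the HPD is narrower and shifted toward the mode.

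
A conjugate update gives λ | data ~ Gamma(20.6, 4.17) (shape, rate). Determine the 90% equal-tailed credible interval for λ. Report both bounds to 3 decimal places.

Posterior: Gamma(shape 20.6, rate 4.17).
Equal-tailed 90% interval: Gamma(20.6, 4.17) quantiles at 0.05 and 0.95.
Posterior mean ≈ 4.940, SD ≈ 1.088; a Normal approximation gives roughly [3.150, 6.730].
Exact: lower = 3.296; upper = 6.856.

[3.296, 6.856]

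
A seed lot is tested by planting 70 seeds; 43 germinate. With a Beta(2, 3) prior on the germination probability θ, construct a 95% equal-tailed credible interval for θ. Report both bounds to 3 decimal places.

[0.488, 0.707]

Posterior: Beta(2+43, 3+27) = Beta(45, 30).
Equal-tailed 95% interval: the 0.025 and 0.975 quantiles of Beta(45, 30).
Posterior mean ≈ 0.600, SD ≈ 0.056; a Normal approximation gives roughly [0.490, 0.710].
Exact: F⁻¹(0.025) = 0.488; F⁻¹(0.975) = 0.707.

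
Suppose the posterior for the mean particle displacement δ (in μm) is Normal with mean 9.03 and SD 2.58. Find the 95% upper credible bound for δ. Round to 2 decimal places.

Need U with P(δ ≤ U) = 0.95: U = 9.03 + z_{0.05}·2.58.
z = 1.645; U = 9.03 + 1.645 × 2.58 = 13.27.

13.27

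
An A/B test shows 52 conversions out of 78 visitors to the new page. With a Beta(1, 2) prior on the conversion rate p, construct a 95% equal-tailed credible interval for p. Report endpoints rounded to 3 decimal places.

[0.548, 0.753]

Posterior: Beta(1+52, 2+26) = Beta(53, 28).
Equal-tailed 95% interval: the 0.025 and 0.975 quantiles of Beta(53, 28).
Posterior mean ≈ 0.654, SD ≈ 0.053; a Normal approximation gives roughly [0.551, 0.757].
Exact: F⁻¹(0.025) = 0.548; F⁻¹(0.975) = 0.753.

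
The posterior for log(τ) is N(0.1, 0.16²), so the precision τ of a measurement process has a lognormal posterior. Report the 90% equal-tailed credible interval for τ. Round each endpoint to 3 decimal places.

[0.849, 1.438]

On the log scale the 90% interval is 0.1 ± 1.645 × 0.16 = [-0.1632, 0.3632].
Exponentiate: [e^-0.1632, e^0.3632] = [0.849, 1.438].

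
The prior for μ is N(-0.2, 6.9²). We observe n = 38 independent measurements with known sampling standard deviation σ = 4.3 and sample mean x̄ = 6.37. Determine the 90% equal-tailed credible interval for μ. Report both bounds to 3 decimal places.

Posterior precision = 1/6.9² + 38/4.3² = 0.0210 + 2.0552 = 2.0762, so posterior SD = 0.6940.
Posterior mean = (-0.2/6.9² + 38·6.37/4.3²) / 2.0762 = 6.3035.
Interval: 6.3035 ± 1.645 × 0.6940 → [5.162, 7.445].

[5.162, 7.445]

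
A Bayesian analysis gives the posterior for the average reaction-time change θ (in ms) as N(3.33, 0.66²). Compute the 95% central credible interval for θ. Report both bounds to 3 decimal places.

[2.036, 4.624]

The posterior is symmetric, so the 95% equal-tailed interval is θ = 3.33 ± z·0.66 with z = 1.960.
Half-width: 1.960 × 0.66 = 1.294.
3.33 − 1.294 = 2.036; 3.33 + 1.294 = 4.624.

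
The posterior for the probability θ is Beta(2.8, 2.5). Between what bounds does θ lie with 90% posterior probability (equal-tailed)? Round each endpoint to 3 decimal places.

Posterior: Beta(2.8, 2.5).
Equal-tailed 90% interval: the 0.05 and 0.95 quantiles of Beta(2.8, 2.5).
Posterior mean ≈ 0.528, SD ≈ 0.199; a Normal approximation gives roughly [0.201, 0.855].
Exact: F⁻¹(0.05) = 0.195; F⁻¹(0.95) = 0.848.

[0.195, 0.848]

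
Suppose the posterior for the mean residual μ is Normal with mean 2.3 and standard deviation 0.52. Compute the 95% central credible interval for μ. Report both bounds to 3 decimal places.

[1.281, 3.319]

The posterior is symmetric, so the 95% equal-tailed interval is μ = 2.3 ± z·0.52 with z = 1.960.
Half-width: 1.960 × 0.52 = 1.019.
2.3 − 1.019 = 1.281; 2.3 + 1.019 = 3.319.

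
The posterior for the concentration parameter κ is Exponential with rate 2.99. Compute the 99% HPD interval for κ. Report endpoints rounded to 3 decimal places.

[0.000, 1.540]

The exponential density is strictly decreasing on [0, ∞), so the HPD interval is anchored at 0: [0, q] with P(κ ≤ q) = 0.99.
q = −ln(1 − 0.99) / 2.99 = 4.6052 / 2.99 = 1.540.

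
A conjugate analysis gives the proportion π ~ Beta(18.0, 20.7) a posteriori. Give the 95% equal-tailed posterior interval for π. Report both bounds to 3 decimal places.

Posterior: Beta(18.0, 20.7).
Equal-tailed 95% interval: the 0.025 and 0.975 quantiles of Beta(18.0, 20.7).
Posterior mean ≈ 0.465, SD ≈ 0.079; a Normal approximation gives roughly [0.310, 0.620].
Exact: F⁻¹(0.025) = 0.313; F⁻¹(0.975) = 0.621.

[0.313, 0.621]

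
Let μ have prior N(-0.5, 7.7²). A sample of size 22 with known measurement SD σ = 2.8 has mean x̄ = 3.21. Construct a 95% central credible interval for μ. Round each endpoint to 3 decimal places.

[2.021, 4.354]

Posterior precision = 1/7.7² + 22/2.8² = 0.0169 + 2.8061 = 2.8230, so posterior SD = 0.5952.
Posterior mean = (-0.5/7.7² + 22·3.21/2.8²) / 2.8230 = 3.1878.
Interval: 3.1878 ± 1.960 × 0.5952 → [2.021, 4.354].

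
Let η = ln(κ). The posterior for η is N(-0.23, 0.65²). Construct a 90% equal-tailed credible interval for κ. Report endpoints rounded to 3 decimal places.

On the log scale the 90% interval is -0.23 ± 1.645 × 0.65 = [-1.2992, 0.8392].
Exponentiate: [e^-1.2992, e^0.8392] = [0.273, 2.314].

[0.273, 2.314]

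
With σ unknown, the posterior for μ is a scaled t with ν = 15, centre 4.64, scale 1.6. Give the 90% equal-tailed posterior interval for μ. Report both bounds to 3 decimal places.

The t_15 distribution is symmetric; the 90% interval is 4.64 ± t·1.6 with t_{0.95,15} = 1.753.
Half-width: 1.753 × 1.6 = 2.805.
4.64 − 2.805 = 1.835; 4.64 + 2.805 = 7.445.

[1.835, 7.445]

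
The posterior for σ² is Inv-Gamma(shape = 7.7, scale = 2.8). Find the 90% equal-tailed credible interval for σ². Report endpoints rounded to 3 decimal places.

Inverse-Gamma(7.7, 2.8) quantiles: F⁻¹(0.05) and F⁻¹(0.95).
Equivalently, 1/σ² ~ Gamma(7.7, rate = 2.8); invert its 0.95 and 0.05 quantiles.
Posterior mean ≈ 0.418, SD ≈ 0.175; a Normal approximation gives roughly [0.130, 0.706].
Exact: lower = 0.219; upper = 0.743.

[0.219, 0.743]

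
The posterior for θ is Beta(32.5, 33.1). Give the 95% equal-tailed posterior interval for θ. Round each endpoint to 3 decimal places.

Posterior: Beta(32.5, 33.1).
Equal-tailed 95% interval: the 0.025 and 0.975 quantiles of Beta(32.5, 33.1).
Posterior mean ≈ 0.495, SD ≈ 0.061; a Normal approximation gives roughly [0.375, 0.616].
Exact: F⁻¹(0.025) = 0.376; F⁻¹(0.975) = 0.615.

[0.376, 0.615]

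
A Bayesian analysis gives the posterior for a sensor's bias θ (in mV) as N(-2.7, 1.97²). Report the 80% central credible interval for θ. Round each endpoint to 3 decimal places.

[-5.225, -0.175]

The posterior is symmetric, so the 80% equal-tailed interval is θ = -2.7 ± z·1.97 with z = 1.282.
Half-width: 1.282 × 1.97 = 2.525.
-2.7 − 2.525 = -5.225; -2.7 + 2.525 = -0.175.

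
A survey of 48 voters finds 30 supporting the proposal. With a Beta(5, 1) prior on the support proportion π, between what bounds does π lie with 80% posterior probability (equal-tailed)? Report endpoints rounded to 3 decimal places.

[0.564, 0.730]

Posterior: Beta(5+30, 1+18) = Beta(35, 19).
Equal-tailed 80% interval: the 0.1 and 0.9 quantiles of Beta(35, 19).
Posterior mean ≈ 0.648, SD ≈ 0.064; a Normal approximation gives roughly [0.566, 0.731].
Exact: F⁻¹(0.1) = 0.564; F⁻¹(0.9) = 0.730.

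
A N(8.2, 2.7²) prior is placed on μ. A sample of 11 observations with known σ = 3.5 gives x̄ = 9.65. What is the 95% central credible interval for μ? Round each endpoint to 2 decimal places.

Posterior precision = 1/2.7² + 11/3.5² = 0.1372 + 0.8980 = 1.0351, so posterior SD = 0.9829.
Posterior mean = (8.2/2.7² + 11·9.65/3.5²) / 1.0351 = 9.4578.
Interval: 9.4578 ± 1.960 × 0.9829 → [7.53, 11.38].

[7.53, 11.38]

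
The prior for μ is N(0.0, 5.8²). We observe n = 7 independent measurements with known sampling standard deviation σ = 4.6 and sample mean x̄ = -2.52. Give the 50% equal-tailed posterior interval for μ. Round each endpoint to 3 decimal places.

[-3.436, -1.189]

Posterior precision = 1/5.8² + 7/4.6² = 0.0297 + 0.3308 = 0.3605, so posterior SD = 1.6654.
Posterior mean = (0.0/5.8² + 7·-2.52/4.6²) / 0.3605 = -2.3122.
Interval: -2.3122 ± 0.674 × 1.6654 → [-3.436, -1.189].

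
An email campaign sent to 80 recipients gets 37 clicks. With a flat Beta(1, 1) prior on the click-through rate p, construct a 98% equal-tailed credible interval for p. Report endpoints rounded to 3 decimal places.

Posterior: Beta(1+37, 1+43) = Beta(38, 44).
Equal-tailed 98% interval: the 0.01 and 0.99 quantiles of Beta(38, 44).
Posterior mean ≈ 0.463, SD ≈ 0.055; a Normal approximation gives roughly [0.336, 0.591].
Exact: F⁻¹(0.01) = 0.338; F⁻¹(0.99) = 0.591.

[0.338, 0.591]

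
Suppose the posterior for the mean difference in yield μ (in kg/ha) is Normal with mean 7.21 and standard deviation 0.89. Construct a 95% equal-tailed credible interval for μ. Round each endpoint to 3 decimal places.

[5.466, 8.954]

The posterior is symmetric, so the 95% equal-tailed interval is μ = 7.21 ± z·0.89 with z = 1.960.
Half-width: 1.960 × 0.89 = 1.744.
7.21 − 1.744 = 5.466; 7.21 + 1.744 = 8.954.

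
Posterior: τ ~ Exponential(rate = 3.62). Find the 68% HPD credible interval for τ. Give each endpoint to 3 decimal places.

[0.000, 0.315]

The exponential density is strictly decreasing on [0, ∞), so the HPD interval is anchored at 0: [0, q] with P(τ ≤ q) = 0.68.
q = −ln(1 − 0.68) / 3.62 = 1.1394 / 3.62 = 0.315.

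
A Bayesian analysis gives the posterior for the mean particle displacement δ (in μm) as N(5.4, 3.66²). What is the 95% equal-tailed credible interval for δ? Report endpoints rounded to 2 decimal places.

The posterior is symmetric, so the 95% equal-tailed interval is δ = 5.4 ± z·3.66 with z = 1.960.
Half-width: 1.960 × 3.66 = 7.17.
5.4 − 7.17 = -1.77; 5.4 + 7.17 = 12.57.

[-1.77, 12.57]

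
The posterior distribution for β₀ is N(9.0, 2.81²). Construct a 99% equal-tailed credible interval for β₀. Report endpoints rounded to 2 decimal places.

The posterior is symmetric, so the 99% equal-tailed interval is β₀ = 9.0 ± z·2.81 with z = 2.576.
Half-width: 2.576 × 2.81 = 7.24.
9.0 − 7.24 = 1.76; 9.0 + 7.24 = 16.24.

[1.76, 16.24]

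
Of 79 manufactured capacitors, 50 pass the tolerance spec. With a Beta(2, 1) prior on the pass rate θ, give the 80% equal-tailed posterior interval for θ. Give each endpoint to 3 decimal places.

Posterior: Beta(2+50, 1+29) = Beta(52, 30).
Equal-tailed 80% interval: the 0.1 and 0.9 quantiles of Beta(52, 30).
Posterior mean ≈ 0.634, SD ≈ 0.053; a Normal approximation gives roughly [0.566, 0.702].
Exact: F⁻¹(0.1) = 0.565; F⁻¹(0.9) = 0.701.

[0.565, 0.701]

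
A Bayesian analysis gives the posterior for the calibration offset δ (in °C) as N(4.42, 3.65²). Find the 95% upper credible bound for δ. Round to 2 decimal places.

10.42

Need U with P(δ ≤ U) = 0.95: U = 4.42 + z_{0.05}·3.65.
z = 1.645; U = 4.42 + 1.645 × 3.65 = 10.42.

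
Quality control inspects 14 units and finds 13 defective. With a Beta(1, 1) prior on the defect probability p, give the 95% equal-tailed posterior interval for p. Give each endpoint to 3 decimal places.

[0.681, 0.983]

Posterior: Beta(1+13, 1+1) = Beta(14, 2).
Equal-tailed 95% interval: the 0.025 and 0.975 quantiles of Beta(14, 2).
Posterior mean ≈ 0.875, SD ≈ 0.080; a Normal approximation gives roughly [0.718, 1.032].
Exact: F⁻¹(0.025) = 0.681; F⁻¹(0.975) = 0.983.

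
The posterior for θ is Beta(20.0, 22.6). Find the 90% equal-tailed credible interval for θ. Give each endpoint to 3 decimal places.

[0.346, 0.595]

Posterior: Beta(20.0, 22.6).
Equal-tailed 90% interval: the 0.05 and 0.95 quantiles of Beta(20.0, 22.6).
Posterior mean ≈ 0.469, SD ≈ 0.076; a Normal approximation gives roughly [0.345, 0.594].
Exact: F⁻¹(0.05) = 0.346; F⁻¹(0.95) = 0.595.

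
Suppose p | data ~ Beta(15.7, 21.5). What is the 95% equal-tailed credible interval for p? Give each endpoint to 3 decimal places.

[0.270, 0.582]

Posterior: Beta(15.7, 21.5).
Equal-tailed 95% interval: the 0.025 and 0.975 quantiles of Beta(15.7, 21.5).
Posterior mean ≈ 0.422, SD ≈ 0.080; a Normal approximation gives roughly [0.265, 0.579].
Exact: F⁻¹(0.025) = 0.270; F⁻¹(0.975) = 0.582.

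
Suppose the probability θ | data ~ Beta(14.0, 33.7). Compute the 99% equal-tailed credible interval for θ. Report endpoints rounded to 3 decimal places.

Posterior: Beta(14.0, 33.7).
Equal-tailed 99% interval: the 0.005 and 0.995 quantiles of Beta(14.0, 33.7).
Posterior mean ≈ 0.294, SD ≈ 0.065; a Normal approximation gives roughly [0.125, 0.462].
Exact: F⁻¹(0.005) = 0.145; F⁻¹(0.995) = 0.474.

[0.145, 0.474]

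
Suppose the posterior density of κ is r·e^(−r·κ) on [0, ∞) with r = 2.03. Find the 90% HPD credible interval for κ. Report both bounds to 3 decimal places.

The exponential density is strictly decreasing on [0, ∞), so the HPD interval is anchored at 0: [0, q] with P(κ ≤ q) = 0.90.
q = −ln(1 − 0.90) / 2.03 = 2.3026 / 2.03 = 1.134.

[0.000, 1.134]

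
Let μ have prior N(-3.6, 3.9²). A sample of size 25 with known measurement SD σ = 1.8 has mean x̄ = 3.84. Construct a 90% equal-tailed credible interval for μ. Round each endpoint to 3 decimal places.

Posterior precision = 1/3.9² + 25/1.8² = 0.0657 + 7.7160 = 7.7818, so posterior SD = 0.3585.
Posterior mean = (-3.6/3.9² + 25·3.84/1.8²) / 7.7818 = 3.7771.
Interval: 3.7771 ± 1.645 × 0.3585 → [3.188, 4.367].

[3.188, 4.367]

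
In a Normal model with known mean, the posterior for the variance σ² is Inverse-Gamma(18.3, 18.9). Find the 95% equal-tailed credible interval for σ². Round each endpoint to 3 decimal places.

[0.685, 1.734]

Inverse-Gamma(18.3, 18.9) quantiles: F⁻¹(0.025) and F⁻¹(0.975).
Equivalently, 1/σ² ~ Gamma(18.3, rate = 18.9); invert its 0.975 and 0.025 quantiles.
Posterior mean ≈ 1.092, SD ≈ 0.271; a Normal approximation gives roughly [0.562, 1.623].
Exact: lower = 0.685; upper = 1.734.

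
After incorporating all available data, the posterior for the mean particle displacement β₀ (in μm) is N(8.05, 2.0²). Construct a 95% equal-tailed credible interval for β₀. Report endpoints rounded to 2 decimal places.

The posterior is symmetric, so the 95% equal-tailed interval is β₀ = 8.05 ± z·2.0 with z = 1.960.
Half-width: 1.960 × 2.0 = 3.92.
8.05 − 3.92 = 4.13; 8.05 + 3.92 = 11.97.

[4.13, 11.97]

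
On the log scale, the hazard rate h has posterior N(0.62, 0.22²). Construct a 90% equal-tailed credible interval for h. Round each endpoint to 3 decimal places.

[1.295, 2.669]

On the log scale the 90% interval is 0.62 ± 1.645 × 0.22 = [0.2581, 0.9819].
Exponentiate: [e^0.2581, e^0.9819] = [1.295, 2.669].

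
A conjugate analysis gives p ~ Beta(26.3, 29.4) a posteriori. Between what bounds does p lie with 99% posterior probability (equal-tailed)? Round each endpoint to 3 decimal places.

[0.306, 0.642]

Posterior: Beta(26.3, 29.4).
Equal-tailed 99% interval: the 0.005 and 0.995 quantiles of Beta(26.3, 29.4).
Posterior mean ≈ 0.472, SD ≈ 0.066; a Normal approximation gives roughly [0.301, 0.643].
Exact: F⁻¹(0.005) = 0.306; F⁻¹(0.995) = 0.642.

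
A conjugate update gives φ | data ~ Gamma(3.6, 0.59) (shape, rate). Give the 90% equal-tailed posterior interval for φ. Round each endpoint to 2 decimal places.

[1.93, 12.17]

Posterior: Gamma(shape 3.6, rate 0.59).
Equal-tailed 90% interval: Gamma(3.6, 0.59) quantiles at 0.05 and 0.95.
Posterior mean ≈ 6.10, SD ≈ 3.22; a Normal approximation gives roughly [0.81, 11.39].
Exact: lower = 1.93; upper = 12.17.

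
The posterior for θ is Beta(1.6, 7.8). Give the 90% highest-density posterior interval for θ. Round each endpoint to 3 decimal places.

[0.003, 0.336]

The posterior is unimodal and skewed, so the HPD interval has equal density at both endpoints and is the shortest 90% interval.
Solving f(0.003) = f(0.336) with F(0.336) − F(0.003) = 0.90 gives [0.003, 0.336].
For comparison, the equal-tailed interval is [0.025, 0.396]; the HPD is narrower and shifted toward the mode.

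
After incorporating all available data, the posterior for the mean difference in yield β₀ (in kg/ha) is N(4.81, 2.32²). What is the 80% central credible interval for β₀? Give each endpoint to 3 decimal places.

The posterior is symmetric, so the 80% equal-tailed interval is β₀ = 4.81 ± z·2.32 with z = 1.282.
Half-width: 1.282 × 2.32 = 2.973.
4.81 − 2.973 = 1.837; 4.81 + 2.973 = 7.783.

[1.837, 7.783]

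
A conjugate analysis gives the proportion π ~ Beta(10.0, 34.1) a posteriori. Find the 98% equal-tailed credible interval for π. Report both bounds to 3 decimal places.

[0.102, 0.388]

Posterior: Beta(10.0, 34.1).
Equal-tailed 98% interval: the 0.01 and 0.99 quantiles of Beta(10.0, 34.1).
Posterior mean ≈ 0.227, SD ≈ 0.062; a Normal approximation gives roughly [0.082, 0.372].
Exact: F⁻¹(0.01) = 0.102; F⁻¹(0.99) = 0.388.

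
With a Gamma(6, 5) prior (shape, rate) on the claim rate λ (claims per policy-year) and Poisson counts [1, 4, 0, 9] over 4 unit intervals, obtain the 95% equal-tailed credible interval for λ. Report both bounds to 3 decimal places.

[1.357, 3.297]

Posterior: Gamma(6+14, 5+4) = Gamma(20, 9) (shape, rate).
Equal-tailed 95% interval: Gamma(20, 9) quantiles at 0.025 and 0.975.
Posterior mean ≈ 2.222, SD ≈ 0.497; a Normal approximation gives roughly [1.248, 3.196].
Exact: lower = 1.357; upper = 3.297.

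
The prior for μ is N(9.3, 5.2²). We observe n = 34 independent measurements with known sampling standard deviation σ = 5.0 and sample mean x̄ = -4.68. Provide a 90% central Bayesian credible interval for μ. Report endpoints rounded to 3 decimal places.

[-5.702, -2.918]

Posterior precision = 1/5.2² + 34/5.0² = 0.0370 + 1.3600 = 1.3970, so posterior SD = 0.8461.
Posterior mean = (9.3/5.2² + 34·-4.68/5.0²) / 1.3970 = -4.3099.
Interval: -4.3099 ± 1.645 × 0.8461 → [-5.702, -2.918].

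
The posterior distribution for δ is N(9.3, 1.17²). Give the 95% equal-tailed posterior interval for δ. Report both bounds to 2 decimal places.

The posterior is symmetric, so the 95% equal-tailed interval is δ = 9.3 ± z·1.17 with z = 1.960.
Half-width: 1.960 × 1.17 = 2.29.
9.3 − 2.29 = 7.01; 9.3 + 2.29 = 11.59.

[7.01, 11.59]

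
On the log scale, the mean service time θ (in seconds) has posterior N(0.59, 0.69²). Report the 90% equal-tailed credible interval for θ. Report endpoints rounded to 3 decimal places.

[0.580, 5.612]

On the log scale the 90% interval is 0.59 ± 1.645 × 0.69 = [-0.5449, 1.7249].
Exponentiate: [e^-0.5449, e^1.7249] = [0.580, 5.612].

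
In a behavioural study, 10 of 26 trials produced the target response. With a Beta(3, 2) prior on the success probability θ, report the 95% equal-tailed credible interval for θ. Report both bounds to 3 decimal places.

[0.255, 0.594]

Posterior: Beta(3+10, 2+16) = Beta(13, 18).
Equal-tailed 95% interval: the 0.025 and 0.975 quantiles of Beta(13, 18).
Posterior mean ≈ 0.419, SD ≈ 0.087; a Normal approximation gives roughly [0.248, 0.590].
Exact: F⁻¹(0.025) = 0.255; F⁻¹(0.975) = 0.594.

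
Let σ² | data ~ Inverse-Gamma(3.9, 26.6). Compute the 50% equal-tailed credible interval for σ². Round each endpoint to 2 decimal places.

Inverse-Gamma(3.9, 26.6) quantiles: F⁻¹(0.25) and F⁻¹(0.75).
Equivalently, 1/σ² ~ Gamma(3.9, rate = 26.6); invert its 0.75 and 0.25 quantiles.
Posterior mean ≈ 9.17, SD ≈ 6.65; a Normal approximation gives roughly [4.68, 13.66].
Exact: lower = 5.33; upper = 10.84.

[5.33, 10.84]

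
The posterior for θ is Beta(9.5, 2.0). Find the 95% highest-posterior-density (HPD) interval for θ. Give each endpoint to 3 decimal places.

[0.618, 0.993]

The posterior is unimodal and skewed, so the HPD interval has equal density at both endpoints and is the shortest 95% interval.
Solving f(0.618) = f(0.993) with F(0.993) − F(0.618) = 0.95 gives [0.618, 0.993].
For comparison, the equal-tailed interval is [0.572, 0.976]; the HPD is narrower and shifted toward the mode.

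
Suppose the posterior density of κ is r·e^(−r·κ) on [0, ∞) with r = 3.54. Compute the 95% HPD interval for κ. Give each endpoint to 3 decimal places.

[0.000, 0.846]

The exponential density is strictly decreasing on [0, ∞), so the HPD interval is anchored at 0: [0, q] with P(κ ≤ q) = 0.95.
q = −ln(1 − 0.95) / 3.54 = 2.9957 / 3.54 = 0.846.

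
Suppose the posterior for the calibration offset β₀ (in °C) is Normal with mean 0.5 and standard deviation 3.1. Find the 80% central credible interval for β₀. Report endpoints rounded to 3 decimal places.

The posterior is symmetric, so the 80% equal-tailed interval is β₀ = 0.5 ± z·3.1 with z = 1.282.
Half-width: 1.282 × 3.1 = 3.973.
0.5 − 3.973 = -3.473; 0.5 + 3.973 = 4.473.

[-3.473, 4.473]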